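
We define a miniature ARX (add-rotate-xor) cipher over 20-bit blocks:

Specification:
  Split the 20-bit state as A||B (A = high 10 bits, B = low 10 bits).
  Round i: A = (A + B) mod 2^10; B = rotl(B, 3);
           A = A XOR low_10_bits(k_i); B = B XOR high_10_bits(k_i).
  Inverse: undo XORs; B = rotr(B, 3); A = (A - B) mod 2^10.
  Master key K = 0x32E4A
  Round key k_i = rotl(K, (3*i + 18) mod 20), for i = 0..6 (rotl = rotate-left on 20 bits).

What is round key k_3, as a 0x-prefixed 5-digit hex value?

K = 0x32E4A
k_0 = rotl(K, (3*0+18) mod 20) = rotl(K, 18) = 0x8CB92
k_1 = rotl(K, (3*1+18) mod 20) = rotl(K, 1) = 0x65C94
k_2 = rotl(K, (3*2+18) mod 20) = rotl(K, 4) = 0x2E4A3
k_3 = rotl(K, (3*3+18) mod 20) = rotl(K, 7) = 0x72519

0x72519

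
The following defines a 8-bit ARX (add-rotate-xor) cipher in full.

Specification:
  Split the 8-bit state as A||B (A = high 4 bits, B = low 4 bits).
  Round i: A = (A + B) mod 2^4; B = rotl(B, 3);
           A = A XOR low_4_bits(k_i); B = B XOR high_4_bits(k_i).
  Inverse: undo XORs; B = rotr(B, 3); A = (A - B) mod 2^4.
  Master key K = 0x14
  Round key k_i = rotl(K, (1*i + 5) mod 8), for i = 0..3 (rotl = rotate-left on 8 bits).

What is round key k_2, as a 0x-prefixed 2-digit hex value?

0x0A

K = 0x14
k_0 = rotl(K, (1*0+5) mod 8) = rotl(K, 5) = 0x82
k_1 = rotl(K, (1*1+5) mod 8) = rotl(K, 6) = 0x05
k_2 = rotl(K, (1*2+5) mod 8) = rotl(K, 7) = 0x0A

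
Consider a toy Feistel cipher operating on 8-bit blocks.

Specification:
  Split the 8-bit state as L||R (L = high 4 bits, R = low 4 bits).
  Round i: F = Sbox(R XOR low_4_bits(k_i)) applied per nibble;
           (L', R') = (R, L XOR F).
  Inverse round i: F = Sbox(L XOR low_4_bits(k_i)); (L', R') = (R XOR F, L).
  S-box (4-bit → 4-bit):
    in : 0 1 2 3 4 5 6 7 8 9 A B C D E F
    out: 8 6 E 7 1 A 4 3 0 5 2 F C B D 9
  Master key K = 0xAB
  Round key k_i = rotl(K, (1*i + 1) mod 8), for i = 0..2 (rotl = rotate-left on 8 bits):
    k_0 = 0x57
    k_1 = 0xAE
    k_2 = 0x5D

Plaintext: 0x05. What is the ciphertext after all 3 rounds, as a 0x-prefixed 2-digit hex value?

s_0 = plaintext = 0x05
s_1 = Round(s_0, k_0) = 0x5E
s_2 = Round(s_1, k_1) = 0xED
s_3 = Round(s_2, k_2) = 0xD6

0xD6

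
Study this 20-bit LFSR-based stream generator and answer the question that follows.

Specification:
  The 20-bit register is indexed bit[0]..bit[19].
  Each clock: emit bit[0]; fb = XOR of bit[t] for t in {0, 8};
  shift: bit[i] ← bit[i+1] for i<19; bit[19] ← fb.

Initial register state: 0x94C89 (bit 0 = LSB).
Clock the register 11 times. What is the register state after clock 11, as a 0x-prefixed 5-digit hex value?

0xB8B29

reg_0 = 0x94C89
clock 1: out=1, reg = 0xCA644
clock 2: out=0, reg = 0x65322
clock 3: out=0, reg = 0xB2991
clock 4: out=1, reg = 0x594C8
clock 5: out=0, reg = 0x2CA64
clock 6: out=0, reg = 0x16532
clock 7: out=0, reg = 0x8B299
clock 8: out=1, reg = 0xC594C
clock 9: out=0, reg = 0xE2CA6
clock 10: out=0, reg = 0x71653
clock 11: out=1, reg = 0xB8B29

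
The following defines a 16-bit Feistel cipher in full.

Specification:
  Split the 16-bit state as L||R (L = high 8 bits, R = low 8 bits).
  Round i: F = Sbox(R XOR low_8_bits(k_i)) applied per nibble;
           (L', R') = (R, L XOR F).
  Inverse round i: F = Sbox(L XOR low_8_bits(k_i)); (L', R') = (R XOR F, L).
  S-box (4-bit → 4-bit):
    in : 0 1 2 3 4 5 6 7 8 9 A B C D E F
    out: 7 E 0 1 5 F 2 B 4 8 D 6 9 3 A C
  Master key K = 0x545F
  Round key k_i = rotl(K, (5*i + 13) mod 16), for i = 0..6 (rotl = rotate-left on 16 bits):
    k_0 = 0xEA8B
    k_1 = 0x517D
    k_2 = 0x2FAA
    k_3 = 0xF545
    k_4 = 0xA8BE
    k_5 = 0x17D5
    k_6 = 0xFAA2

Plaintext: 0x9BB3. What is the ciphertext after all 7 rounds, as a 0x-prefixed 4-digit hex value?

s_0 = plaintext = 0x9BB3
s_1 = Round(s_0, k_0) = 0xB38F
s_2 = Round(s_1, k_1) = 0x8F73
s_3 = Round(s_2, k_2) = 0x73B7
s_4 = Round(s_3, k_3) = 0xB7B3
s_5 = Round(s_4, k_4) = 0xB3C4
s_6 = Round(s_5, k_5) = 0xC45D
s_7 = Round(s_6, k_6) = 0x5D08

0x5D08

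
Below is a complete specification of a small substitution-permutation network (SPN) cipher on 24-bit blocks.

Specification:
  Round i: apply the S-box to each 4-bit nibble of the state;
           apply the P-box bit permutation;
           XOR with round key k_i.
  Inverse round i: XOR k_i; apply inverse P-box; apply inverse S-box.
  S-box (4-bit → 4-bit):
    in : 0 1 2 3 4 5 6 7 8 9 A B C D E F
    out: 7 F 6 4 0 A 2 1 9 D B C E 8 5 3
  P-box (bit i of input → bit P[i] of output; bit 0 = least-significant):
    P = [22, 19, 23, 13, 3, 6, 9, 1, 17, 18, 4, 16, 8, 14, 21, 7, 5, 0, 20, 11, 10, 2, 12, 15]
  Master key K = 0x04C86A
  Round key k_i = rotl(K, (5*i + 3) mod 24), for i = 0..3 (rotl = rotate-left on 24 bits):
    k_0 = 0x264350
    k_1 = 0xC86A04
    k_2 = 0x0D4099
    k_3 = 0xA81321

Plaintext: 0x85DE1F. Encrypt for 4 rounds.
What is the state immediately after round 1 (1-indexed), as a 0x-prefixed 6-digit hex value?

s_0 = plaintext = 0x85DE1F
s_1 = Round(s_0, k_0) = 0x6CCD8B
s_2 = Round(s_1, k_1) = 0x79028B
s_3 = Round(s_2, k_2) = 0xB92DA3
s_4 = Round(s_3, k_3) = 0x19CB4B

0x6CCD8B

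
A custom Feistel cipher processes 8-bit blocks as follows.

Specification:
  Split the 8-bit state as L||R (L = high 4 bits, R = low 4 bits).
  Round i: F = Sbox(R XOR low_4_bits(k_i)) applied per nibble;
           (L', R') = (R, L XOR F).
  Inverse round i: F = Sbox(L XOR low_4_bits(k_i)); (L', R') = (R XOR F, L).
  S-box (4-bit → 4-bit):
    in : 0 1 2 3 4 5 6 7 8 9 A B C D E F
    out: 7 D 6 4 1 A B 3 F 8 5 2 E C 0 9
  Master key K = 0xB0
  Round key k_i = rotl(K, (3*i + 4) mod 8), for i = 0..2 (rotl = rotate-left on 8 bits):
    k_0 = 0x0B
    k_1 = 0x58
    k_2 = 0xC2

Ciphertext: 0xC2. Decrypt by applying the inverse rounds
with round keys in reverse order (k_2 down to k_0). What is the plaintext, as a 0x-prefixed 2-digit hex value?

s_0 = ciphertext = 0xC2
s_1 = InvRound(s_0, k_2) = 0x2C
s_2 = InvRound(s_1, k_1) = 0x92
s_3 = InvRound(s_2, k_0) = 0x49

0x49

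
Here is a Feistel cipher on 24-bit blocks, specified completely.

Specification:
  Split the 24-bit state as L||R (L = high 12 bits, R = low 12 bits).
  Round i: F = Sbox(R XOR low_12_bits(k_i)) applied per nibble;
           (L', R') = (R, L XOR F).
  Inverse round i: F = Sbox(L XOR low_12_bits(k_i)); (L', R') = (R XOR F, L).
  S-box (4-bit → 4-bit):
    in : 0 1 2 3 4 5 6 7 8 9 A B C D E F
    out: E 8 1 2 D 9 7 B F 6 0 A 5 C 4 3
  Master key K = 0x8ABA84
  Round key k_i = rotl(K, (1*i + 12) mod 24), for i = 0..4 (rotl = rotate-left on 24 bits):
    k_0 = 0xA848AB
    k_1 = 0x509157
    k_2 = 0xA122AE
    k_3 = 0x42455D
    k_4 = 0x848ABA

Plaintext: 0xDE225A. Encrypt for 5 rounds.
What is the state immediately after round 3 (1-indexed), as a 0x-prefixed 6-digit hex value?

0x7A6435

s_0 = plaintext = 0xDE225A
s_1 = Round(s_0, k_0) = 0x25ADDA
s_2 = Round(s_1, k_1) = 0xDDA7A6
s_3 = Round(s_2, k_2) = 0x7A6435
s_4 = Round(s_3, k_3) = 0x435FD9
s_5 = Round(s_4, k_4) = 0xFD9D47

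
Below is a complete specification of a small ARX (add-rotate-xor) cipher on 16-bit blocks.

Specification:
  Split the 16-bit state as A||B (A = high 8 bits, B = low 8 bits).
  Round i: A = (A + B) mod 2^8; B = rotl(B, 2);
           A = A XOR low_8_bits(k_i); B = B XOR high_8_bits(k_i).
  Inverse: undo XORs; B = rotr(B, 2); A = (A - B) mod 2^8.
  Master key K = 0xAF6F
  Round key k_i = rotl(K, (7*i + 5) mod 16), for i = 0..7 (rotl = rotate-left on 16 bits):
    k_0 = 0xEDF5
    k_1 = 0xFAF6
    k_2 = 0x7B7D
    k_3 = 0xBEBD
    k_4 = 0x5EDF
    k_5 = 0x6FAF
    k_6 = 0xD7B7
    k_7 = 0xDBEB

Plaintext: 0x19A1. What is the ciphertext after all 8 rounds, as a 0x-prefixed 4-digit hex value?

s_0 = plaintext = 0x19A1
s_1 = Round(s_0, k_0) = 0x4F6B
s_2 = Round(s_1, k_1) = 0x4C57
s_3 = Round(s_2, k_2) = 0xDE26
s_4 = Round(s_3, k_3) = 0xB926
s_5 = Round(s_4, k_4) = 0x00C6
s_6 = Round(s_5, k_5) = 0x6974
s_7 = Round(s_6, k_6) = 0x6A06
s_8 = Round(s_7, k_7) = 0x9BC3

0x9BC3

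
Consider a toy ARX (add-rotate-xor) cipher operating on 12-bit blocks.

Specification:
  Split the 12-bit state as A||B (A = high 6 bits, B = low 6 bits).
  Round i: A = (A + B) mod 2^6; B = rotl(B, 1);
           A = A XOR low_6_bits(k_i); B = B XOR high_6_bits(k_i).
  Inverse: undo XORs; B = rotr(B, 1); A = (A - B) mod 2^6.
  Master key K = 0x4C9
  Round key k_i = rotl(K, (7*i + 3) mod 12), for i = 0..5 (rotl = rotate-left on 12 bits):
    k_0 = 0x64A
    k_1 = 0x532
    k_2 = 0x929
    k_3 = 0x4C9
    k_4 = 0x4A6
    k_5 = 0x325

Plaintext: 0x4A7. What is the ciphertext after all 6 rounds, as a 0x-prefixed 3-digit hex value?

s_0 = plaintext = 0x4A7
s_1 = Round(s_0, k_0) = 0xCD6
s_2 = Round(s_1, k_1) = 0xEF8
s_3 = Round(s_2, k_2) = 0x695
s_4 = Round(s_3, k_3) = 0x9B9
s_5 = Round(s_4, k_4) = 0xE61
s_6 = Round(s_5, k_5) = 0xFCF

0xFCF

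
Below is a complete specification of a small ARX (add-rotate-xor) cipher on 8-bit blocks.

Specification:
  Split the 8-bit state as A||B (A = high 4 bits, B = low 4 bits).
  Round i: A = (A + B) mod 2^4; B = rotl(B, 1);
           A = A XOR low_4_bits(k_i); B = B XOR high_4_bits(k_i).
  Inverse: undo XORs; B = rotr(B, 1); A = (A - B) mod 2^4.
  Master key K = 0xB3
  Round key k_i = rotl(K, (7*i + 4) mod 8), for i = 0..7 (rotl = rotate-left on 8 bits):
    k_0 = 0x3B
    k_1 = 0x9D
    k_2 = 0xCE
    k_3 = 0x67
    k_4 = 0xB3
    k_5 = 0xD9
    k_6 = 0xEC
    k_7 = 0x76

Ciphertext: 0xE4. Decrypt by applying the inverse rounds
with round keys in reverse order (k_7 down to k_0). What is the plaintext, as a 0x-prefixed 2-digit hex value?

0x24

s_0 = ciphertext = 0xE4
s_1 = InvRound(s_0, k_7) = 0xF9
s_2 = InvRound(s_1, k_6) = 0x8B
s_3 = InvRound(s_2, k_5) = 0xE3
s_4 = InvRound(s_3, k_4) = 0x94
s_5 = InvRound(s_4, k_3) = 0xD1
s_6 = InvRound(s_5, k_2) = 0x5E
s_7 = InvRound(s_6, k_1) = 0xDB
s_8 = InvRound(s_7, k_0) = 0x24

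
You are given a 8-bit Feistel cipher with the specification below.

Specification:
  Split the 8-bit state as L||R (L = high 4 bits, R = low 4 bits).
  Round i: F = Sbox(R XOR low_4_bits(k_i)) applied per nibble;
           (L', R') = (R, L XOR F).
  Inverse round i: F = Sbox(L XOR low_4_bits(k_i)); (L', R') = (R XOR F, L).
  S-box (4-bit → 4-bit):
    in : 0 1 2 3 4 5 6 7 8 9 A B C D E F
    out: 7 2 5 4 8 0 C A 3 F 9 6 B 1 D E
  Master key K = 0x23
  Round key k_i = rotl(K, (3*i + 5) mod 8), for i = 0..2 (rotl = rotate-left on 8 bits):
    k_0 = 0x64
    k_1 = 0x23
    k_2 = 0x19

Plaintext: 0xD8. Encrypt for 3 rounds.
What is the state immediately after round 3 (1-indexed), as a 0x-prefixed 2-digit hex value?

s_0 = plaintext = 0xD8
s_1 = Round(s_0, k_0) = 0x86
s_2 = Round(s_1, k_1) = 0x68
s_3 = Round(s_2, k_2) = 0x84

0x84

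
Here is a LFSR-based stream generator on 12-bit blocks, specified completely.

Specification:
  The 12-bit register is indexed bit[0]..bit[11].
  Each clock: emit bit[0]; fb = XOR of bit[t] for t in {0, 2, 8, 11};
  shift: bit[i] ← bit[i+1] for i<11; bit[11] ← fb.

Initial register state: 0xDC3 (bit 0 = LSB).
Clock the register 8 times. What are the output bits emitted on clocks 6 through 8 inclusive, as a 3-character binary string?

reg_0 = 0xDC3
clock 1: out=1, reg = 0xEE1
clock 2: out=1, reg = 0x770
clock 3: out=0, reg = 0xBB8
clock 4: out=0, reg = 0x5DC
clock 5: out=0, reg = 0x2EE
clock 6: out=0, reg = 0x977
clock 7: out=1, reg = 0x4BB
clock 8: out=1, reg = 0xA5D

011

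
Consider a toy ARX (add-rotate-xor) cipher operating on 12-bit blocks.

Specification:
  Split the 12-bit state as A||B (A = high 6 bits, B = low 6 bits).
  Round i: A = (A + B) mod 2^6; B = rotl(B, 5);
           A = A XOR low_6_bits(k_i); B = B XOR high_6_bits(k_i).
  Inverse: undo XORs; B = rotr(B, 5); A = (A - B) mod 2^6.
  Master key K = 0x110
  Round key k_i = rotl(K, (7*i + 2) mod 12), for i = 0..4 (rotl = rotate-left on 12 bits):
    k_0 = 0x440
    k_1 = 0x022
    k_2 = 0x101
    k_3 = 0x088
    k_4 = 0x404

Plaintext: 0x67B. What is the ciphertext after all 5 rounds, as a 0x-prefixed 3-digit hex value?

s_0 = plaintext = 0x67B
s_1 = Round(s_0, k_0) = 0x52C
s_2 = Round(s_1, k_1) = 0x896
s_3 = Round(s_2, k_2) = 0xE4F
s_4 = Round(s_3, k_3) = 0x025
s_5 = Round(s_4, k_4) = 0x862

0x862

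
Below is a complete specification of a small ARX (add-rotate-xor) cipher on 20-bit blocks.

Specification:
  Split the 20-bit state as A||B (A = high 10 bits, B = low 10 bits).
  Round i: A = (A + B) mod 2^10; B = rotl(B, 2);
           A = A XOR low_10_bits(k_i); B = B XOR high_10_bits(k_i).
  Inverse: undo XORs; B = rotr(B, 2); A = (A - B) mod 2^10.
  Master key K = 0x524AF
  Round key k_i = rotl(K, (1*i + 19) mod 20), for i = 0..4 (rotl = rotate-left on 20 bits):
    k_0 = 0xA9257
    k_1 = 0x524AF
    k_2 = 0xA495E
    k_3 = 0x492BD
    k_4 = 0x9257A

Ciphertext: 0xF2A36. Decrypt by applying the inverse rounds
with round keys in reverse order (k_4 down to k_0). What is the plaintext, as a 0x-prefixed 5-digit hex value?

0x62F39

s_0 = ciphertext = 0xF2A36
s_1 = InvRound(s_0, k_4) = 0xE471F
s_2 = InvRound(s_1, k_3) = 0x67B8E
s_3 = InvRound(s_2, k_2) = 0x1E447
s_4 = InvRound(s_3, k_1) = 0xA4E43
s_5 = InvRound(s_4, k_0) = 0x62F39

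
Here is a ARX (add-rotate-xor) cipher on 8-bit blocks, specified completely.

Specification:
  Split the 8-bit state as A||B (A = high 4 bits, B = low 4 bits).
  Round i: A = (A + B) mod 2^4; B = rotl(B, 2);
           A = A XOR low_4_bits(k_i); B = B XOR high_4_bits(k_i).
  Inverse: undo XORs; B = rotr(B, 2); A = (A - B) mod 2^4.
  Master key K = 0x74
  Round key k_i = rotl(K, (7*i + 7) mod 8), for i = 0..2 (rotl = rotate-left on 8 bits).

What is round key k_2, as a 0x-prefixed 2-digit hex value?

0x8E

K = 0x74
k_0 = rotl(K, (7*0+7) mod 8) = rotl(K, 7) = 0x3A
k_1 = rotl(K, (7*1+7) mod 8) = rotl(K, 6) = 0x1D
k_2 = rotl(K, (7*2+7) mod 8) = rotl(K, 5) = 0x8E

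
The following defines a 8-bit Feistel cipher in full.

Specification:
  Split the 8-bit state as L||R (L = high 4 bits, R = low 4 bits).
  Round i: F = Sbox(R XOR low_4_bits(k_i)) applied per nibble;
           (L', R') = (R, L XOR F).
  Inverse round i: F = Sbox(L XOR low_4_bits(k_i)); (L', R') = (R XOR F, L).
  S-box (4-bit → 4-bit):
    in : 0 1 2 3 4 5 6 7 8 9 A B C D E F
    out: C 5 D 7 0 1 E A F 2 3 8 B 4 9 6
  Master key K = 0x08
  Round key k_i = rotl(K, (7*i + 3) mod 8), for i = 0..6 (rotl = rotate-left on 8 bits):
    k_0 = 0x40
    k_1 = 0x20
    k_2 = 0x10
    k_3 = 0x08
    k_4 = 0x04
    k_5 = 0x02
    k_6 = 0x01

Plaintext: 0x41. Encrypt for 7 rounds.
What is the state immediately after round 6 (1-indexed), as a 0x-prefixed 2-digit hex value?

0xCF

s_0 = plaintext = 0x41
s_1 = Round(s_0, k_0) = 0x11
s_2 = Round(s_1, k_1) = 0x14
s_3 = Round(s_2, k_2) = 0x41
s_4 = Round(s_3, k_3) = 0x16
s_5 = Round(s_4, k_4) = 0x6C
s_6 = Round(s_5, k_5) = 0xCF
s_7 = Round(s_6, k_6) = 0xF5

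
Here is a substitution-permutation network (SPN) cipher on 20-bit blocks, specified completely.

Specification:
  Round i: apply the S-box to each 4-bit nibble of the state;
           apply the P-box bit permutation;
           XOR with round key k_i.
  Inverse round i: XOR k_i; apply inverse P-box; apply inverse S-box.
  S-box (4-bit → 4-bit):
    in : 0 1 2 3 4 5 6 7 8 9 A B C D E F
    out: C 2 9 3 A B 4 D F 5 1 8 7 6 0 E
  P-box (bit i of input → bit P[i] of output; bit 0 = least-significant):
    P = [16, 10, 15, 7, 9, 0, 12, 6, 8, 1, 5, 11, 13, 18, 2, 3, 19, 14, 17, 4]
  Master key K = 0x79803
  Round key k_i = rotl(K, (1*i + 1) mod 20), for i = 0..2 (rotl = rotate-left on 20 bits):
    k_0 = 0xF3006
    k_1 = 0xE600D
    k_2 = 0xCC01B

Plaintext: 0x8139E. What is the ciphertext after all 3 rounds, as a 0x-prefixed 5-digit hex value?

s_0 = plaintext = 0x8139E
s_1 = Round(s_0, k_0) = 0x16314
s_2 = Round(s_1, k_1) = 0xE258A
s_3 = Round(s_2, k_2) = 0xDFB50

0xDFB50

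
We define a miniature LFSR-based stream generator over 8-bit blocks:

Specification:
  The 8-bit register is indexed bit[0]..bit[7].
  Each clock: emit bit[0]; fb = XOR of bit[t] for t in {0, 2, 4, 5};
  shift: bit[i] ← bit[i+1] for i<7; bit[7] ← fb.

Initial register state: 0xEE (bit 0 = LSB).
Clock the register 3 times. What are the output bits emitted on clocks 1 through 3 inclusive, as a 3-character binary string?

reg_0 = 0xEE
clock 1: out=0, reg = 0x77
clock 2: out=1, reg = 0x3B
clock 3: out=1, reg = 0x9D

011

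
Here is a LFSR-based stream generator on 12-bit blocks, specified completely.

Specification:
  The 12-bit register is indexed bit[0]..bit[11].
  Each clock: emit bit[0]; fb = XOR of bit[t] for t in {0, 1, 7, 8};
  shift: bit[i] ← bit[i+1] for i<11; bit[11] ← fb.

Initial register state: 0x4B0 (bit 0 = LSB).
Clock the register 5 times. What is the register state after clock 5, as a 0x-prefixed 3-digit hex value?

reg_0 = 0x4B0
clock 1: out=0, reg = 0xA58
clock 2: out=0, reg = 0x52C
clock 3: out=0, reg = 0xA96
clock 4: out=0, reg = 0x54B
clock 5: out=1, reg = 0xAA5

0xAA5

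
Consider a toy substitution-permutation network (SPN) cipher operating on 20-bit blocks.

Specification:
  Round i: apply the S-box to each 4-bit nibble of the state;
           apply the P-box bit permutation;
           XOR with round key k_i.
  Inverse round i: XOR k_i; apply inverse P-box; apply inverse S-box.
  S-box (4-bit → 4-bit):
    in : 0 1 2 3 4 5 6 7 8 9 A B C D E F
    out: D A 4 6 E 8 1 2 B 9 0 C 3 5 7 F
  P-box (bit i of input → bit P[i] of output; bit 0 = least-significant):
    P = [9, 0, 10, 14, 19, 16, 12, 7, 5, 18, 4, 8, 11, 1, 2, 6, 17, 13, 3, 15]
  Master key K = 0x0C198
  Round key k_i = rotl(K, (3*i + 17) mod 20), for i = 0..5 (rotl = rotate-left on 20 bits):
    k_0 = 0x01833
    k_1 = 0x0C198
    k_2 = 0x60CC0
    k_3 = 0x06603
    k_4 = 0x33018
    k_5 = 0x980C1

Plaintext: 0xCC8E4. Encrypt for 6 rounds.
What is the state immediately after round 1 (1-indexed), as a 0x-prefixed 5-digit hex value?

0xF6510

s_0 = plaintext = 0xCC8E4
s_1 = Round(s_0, k_0) = 0xF6510
s_2 = Round(s_1, k_1) = 0x32E10
s_3 = Round(s_2, k_2) = 0x36A7C
s_4 = Round(s_3, k_3) = 0x14C0A
s_5 = Round(s_4, k_4) = 0xF80FE
s_6 = Round(s_5, k_5) = 0x23F3A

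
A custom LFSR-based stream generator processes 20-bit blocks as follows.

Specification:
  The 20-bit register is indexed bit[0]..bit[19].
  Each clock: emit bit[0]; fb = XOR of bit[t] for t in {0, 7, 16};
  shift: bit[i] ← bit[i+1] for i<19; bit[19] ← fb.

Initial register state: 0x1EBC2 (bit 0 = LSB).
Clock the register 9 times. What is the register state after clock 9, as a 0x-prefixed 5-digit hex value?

reg_0 = 0x1EBC2
clock 1: out=0, reg = 0x0F5E1
clock 2: out=1, reg = 0x07AF0
clock 3: out=0, reg = 0x83D78
clock 4: out=0, reg = 0x41EBC
clock 5: out=0, reg = 0xA0F5E
clock 6: out=0, reg = 0x507AF
clock 7: out=1, reg = 0xA83D7
clock 8: out=1, reg = 0x541EB
clock 9: out=1, reg = 0xAA0F5

0xAA0F5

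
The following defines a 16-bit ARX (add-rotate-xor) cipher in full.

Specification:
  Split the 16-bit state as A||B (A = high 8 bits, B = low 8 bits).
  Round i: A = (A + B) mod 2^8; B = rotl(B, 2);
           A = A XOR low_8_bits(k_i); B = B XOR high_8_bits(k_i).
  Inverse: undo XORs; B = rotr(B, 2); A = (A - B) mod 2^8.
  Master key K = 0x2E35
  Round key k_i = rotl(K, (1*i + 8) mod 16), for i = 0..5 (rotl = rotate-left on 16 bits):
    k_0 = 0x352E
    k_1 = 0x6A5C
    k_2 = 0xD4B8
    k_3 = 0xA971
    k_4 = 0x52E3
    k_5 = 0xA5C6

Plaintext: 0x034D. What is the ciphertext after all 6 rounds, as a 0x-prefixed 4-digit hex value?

s_0 = plaintext = 0x034D
s_1 = Round(s_0, k_0) = 0x7E00
s_2 = Round(s_1, k_1) = 0x226A
s_3 = Round(s_2, k_2) = 0x347D
s_4 = Round(s_3, k_3) = 0xC05C
s_5 = Round(s_4, k_4) = 0xFF23
s_6 = Round(s_5, k_5) = 0xE429

0xE429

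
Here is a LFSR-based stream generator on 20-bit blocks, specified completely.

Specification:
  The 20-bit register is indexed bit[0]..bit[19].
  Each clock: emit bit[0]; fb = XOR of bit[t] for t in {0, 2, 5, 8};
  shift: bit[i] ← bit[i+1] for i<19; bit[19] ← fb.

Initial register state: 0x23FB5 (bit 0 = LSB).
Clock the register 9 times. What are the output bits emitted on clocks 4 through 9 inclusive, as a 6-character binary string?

reg_0 = 0x23FB5
clock 1: out=1, reg = 0x11FDA
clock 2: out=0, reg = 0x88FED
clock 3: out=1, reg = 0x447F6
clock 4: out=0, reg = 0xA23FB
clock 5: out=1, reg = 0xD11FD
clock 6: out=1, reg = 0x688FE
clock 7: out=0, reg = 0x3447F
clock 8: out=1, reg = 0x9A23F
clock 9: out=1, reg = 0xCD11F

011011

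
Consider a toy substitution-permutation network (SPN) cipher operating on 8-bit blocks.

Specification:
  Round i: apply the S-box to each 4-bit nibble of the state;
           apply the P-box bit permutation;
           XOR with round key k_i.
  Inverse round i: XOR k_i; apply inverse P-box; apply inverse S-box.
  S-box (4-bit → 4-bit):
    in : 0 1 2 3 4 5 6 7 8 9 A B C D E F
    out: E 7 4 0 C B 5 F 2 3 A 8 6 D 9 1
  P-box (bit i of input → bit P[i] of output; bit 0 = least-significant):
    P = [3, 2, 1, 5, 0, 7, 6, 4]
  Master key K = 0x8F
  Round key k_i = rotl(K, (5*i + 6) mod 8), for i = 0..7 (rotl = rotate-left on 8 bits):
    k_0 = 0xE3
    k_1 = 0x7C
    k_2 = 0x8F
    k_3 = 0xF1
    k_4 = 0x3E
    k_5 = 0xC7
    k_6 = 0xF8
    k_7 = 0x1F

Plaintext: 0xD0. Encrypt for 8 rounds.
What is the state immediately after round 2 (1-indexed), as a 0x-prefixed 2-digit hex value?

s_0 = plaintext = 0xD0
s_1 = Round(s_0, k_0) = 0x94
s_2 = Round(s_1, k_1) = 0xDF
s_3 = Round(s_2, k_2) = 0xD6
s_4 = Round(s_3, k_3) = 0xAA
s_5 = Round(s_4, k_4) = 0x8A
s_6 = Round(s_5, k_5) = 0x63
s_7 = Round(s_6, k_6) = 0xB9
s_8 = Round(s_7, k_7) = 0x03

0xDF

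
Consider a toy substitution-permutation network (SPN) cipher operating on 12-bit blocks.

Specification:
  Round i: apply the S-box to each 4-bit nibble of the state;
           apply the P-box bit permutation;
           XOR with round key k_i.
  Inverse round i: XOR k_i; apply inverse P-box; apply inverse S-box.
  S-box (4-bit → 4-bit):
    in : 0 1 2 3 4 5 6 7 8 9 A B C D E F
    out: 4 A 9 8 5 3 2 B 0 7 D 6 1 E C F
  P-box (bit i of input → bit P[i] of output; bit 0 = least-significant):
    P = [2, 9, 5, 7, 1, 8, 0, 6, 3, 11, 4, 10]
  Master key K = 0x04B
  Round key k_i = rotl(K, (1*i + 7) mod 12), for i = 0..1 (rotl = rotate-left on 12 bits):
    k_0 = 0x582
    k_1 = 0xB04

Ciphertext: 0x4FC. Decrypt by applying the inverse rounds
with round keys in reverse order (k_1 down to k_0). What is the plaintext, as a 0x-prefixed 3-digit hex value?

s_0 = ciphertext = 0x4FC
s_1 = InvRound(s_0, k_1) = 0xF1D
s_2 = InvRound(s_1, k_0) = 0x947

0x947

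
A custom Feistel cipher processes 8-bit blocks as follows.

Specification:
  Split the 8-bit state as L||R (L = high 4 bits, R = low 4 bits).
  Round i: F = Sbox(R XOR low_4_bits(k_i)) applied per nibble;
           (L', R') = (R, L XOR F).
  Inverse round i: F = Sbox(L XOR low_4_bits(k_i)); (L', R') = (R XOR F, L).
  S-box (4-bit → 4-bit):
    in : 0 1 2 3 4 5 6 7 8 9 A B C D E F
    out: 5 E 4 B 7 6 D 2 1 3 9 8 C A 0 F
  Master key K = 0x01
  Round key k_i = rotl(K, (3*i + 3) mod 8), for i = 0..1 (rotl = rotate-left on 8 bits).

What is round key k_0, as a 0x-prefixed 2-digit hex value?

0x08

K = 0x01
k_0 = rotl(K, (3*0+3) mod 8) = rotl(K, 3) = 0x08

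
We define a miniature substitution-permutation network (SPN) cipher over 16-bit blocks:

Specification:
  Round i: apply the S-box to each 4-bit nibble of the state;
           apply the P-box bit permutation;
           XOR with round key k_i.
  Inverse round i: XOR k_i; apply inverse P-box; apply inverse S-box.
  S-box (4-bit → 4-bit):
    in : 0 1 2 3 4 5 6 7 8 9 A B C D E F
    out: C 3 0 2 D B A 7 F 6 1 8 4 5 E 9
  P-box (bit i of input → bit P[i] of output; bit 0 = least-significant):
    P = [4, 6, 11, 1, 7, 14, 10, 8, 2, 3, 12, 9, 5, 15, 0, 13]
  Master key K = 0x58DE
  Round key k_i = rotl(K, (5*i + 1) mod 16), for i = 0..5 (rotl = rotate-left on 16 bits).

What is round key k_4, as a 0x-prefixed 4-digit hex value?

K = 0x58DE
k_0 = rotl(K, (5*0+1) mod 16) = rotl(K, 1) = 0xB1BC
k_1 = rotl(K, (5*1+1) mod 16) = rotl(K, 6) = 0x3796
k_2 = rotl(K, (5*2+1) mod 16) = rotl(K, 11) = 0xF2C6
k_3 = rotl(K, (5*3+1) mod 16) = rotl(K, 0) = 0x58DE
k_4 = rotl(K, (5*4+1) mod 16) = rotl(K, 5) = 0x1BCB

0x1BCB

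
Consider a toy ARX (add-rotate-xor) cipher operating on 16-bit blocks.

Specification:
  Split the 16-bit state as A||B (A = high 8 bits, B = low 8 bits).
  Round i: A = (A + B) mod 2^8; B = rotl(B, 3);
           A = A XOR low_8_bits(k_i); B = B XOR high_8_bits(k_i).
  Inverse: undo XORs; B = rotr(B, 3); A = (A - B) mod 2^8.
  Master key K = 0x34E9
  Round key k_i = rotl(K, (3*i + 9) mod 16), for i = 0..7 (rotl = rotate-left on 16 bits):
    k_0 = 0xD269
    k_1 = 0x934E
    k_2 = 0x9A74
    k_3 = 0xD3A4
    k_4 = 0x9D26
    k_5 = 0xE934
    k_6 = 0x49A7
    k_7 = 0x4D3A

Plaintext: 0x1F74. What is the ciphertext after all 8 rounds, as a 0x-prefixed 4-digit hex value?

0xC456

s_0 = plaintext = 0x1F74
s_1 = Round(s_0, k_0) = 0xFA71
s_2 = Round(s_1, k_1) = 0x2518
s_3 = Round(s_2, k_2) = 0x495A
s_4 = Round(s_3, k_3) = 0x0701
s_5 = Round(s_4, k_4) = 0x2E95
s_6 = Round(s_5, k_5) = 0xF745
s_7 = Round(s_6, k_6) = 0x9B63
s_8 = Round(s_7, k_7) = 0xC456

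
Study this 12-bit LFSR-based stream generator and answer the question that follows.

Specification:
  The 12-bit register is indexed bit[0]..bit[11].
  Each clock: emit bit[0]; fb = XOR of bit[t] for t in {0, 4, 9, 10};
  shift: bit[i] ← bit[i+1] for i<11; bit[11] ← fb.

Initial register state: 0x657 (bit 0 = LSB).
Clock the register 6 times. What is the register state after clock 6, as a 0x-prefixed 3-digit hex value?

reg_0 = 0x657
clock 1: out=1, reg = 0x32B
clock 2: out=1, reg = 0x195
clock 3: out=1, reg = 0x0CA
clock 4: out=0, reg = 0x065
clock 5: out=1, reg = 0x832
clock 6: out=0, reg = 0xC19

0xC19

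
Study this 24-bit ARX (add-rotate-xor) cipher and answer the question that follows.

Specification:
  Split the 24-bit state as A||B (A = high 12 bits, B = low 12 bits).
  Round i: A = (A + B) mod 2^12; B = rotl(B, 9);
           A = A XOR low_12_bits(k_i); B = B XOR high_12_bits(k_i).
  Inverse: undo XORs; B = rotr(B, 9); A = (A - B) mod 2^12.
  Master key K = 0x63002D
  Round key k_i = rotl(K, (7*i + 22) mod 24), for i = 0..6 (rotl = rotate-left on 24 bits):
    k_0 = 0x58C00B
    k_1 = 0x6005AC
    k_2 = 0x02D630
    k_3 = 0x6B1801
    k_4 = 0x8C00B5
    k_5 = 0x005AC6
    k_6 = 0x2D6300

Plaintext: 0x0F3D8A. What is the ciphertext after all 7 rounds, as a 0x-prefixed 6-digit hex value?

s_0 = plaintext = 0x0F3D8A
s_1 = Round(s_0, k_0) = 0xE7603D
s_2 = Round(s_1, k_1) = 0xB1FC07
s_3 = Round(s_2, k_2) = 0x116FAD
s_4 = Round(s_3, k_3) = 0x8C2D44
s_5 = Round(s_4, k_4) = 0x6B3168
s_6 = Round(s_5, k_5) = 0x2DD028
s_7 = Round(s_6, k_6) = 0x0052D3

0x0052D3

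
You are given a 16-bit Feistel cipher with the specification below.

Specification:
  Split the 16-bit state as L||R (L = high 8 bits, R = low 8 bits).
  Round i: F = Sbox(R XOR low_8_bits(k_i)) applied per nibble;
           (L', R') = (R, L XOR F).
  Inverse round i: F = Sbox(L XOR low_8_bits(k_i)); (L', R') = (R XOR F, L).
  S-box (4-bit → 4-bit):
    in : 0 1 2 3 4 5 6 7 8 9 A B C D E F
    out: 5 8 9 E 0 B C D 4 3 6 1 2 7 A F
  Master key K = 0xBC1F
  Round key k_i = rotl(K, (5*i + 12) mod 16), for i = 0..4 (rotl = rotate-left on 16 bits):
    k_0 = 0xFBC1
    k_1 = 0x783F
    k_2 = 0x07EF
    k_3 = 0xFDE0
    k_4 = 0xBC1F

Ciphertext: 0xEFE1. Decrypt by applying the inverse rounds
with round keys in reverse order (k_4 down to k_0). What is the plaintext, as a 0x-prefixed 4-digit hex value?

0x8165

s_0 = ciphertext = 0xEFE1
s_1 = InvRound(s_0, k_4) = 0x14EF
s_2 = InvRound(s_1, k_3) = 0x1F14
s_3 = InvRound(s_2, k_2) = 0xE11F
s_4 = InvRound(s_3, k_1) = 0x65E1
s_5 = InvRound(s_4, k_0) = 0x8165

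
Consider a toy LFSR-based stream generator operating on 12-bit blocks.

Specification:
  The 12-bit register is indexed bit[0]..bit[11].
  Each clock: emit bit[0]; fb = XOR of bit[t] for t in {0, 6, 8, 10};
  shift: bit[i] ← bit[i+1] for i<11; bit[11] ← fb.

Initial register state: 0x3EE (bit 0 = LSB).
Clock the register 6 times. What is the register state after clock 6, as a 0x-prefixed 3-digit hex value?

0xA8F

reg_0 = 0x3EE
clock 1: out=0, reg = 0x1F7
clock 2: out=1, reg = 0x8FB
clock 3: out=1, reg = 0x47D
clock 4: out=1, reg = 0xA3E
clock 5: out=0, reg = 0x51F
clock 6: out=1, reg = 0xA8F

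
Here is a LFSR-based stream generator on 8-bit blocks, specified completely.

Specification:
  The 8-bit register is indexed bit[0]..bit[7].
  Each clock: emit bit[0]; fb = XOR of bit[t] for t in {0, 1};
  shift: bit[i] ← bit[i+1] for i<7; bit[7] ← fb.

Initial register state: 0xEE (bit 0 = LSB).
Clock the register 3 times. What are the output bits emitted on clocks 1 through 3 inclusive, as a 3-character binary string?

reg_0 = 0xEE
clock 1: out=0, reg = 0xF7
clock 2: out=1, reg = 0x7B
clock 3: out=1, reg = 0x3D

011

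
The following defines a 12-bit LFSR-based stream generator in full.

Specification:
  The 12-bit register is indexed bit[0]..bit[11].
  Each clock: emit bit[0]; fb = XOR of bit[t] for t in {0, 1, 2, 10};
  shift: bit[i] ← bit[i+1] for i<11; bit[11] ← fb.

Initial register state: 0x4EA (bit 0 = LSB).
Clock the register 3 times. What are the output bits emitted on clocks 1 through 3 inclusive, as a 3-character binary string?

reg_0 = 0x4EA
clock 1: out=0, reg = 0x275
clock 2: out=1, reg = 0x13A
clock 3: out=0, reg = 0x89D

010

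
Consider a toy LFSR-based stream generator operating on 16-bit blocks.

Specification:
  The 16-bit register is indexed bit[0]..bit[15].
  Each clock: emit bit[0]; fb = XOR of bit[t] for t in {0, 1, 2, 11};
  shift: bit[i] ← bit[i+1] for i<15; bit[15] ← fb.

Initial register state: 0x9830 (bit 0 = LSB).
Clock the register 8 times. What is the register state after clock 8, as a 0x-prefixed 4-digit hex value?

0xD798

reg_0 = 0x9830
clock 1: out=0, reg = 0xCC18
clock 2: out=0, reg = 0xE60C
clock 3: out=0, reg = 0xF306
clock 4: out=0, reg = 0x7983
clock 5: out=1, reg = 0xBCC1
clock 6: out=1, reg = 0x5E60
clock 7: out=0, reg = 0xAF30
clock 8: out=0, reg = 0xD798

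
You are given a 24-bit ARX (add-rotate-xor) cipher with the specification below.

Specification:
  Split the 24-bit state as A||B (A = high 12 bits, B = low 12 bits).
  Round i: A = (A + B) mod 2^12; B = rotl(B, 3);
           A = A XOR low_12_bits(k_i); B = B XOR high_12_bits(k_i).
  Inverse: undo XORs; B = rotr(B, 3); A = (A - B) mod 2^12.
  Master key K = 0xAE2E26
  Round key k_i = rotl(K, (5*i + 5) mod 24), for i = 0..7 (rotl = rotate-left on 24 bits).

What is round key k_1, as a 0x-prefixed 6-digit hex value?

0xB89AB8

K = 0xAE2E26
k_0 = rotl(K, (5*0+5) mod 24) = rotl(K, 5) = 0xC5C4D5
k_1 = rotl(K, (5*1+5) mod 24) = rotl(K, 10) = 0xB89AB8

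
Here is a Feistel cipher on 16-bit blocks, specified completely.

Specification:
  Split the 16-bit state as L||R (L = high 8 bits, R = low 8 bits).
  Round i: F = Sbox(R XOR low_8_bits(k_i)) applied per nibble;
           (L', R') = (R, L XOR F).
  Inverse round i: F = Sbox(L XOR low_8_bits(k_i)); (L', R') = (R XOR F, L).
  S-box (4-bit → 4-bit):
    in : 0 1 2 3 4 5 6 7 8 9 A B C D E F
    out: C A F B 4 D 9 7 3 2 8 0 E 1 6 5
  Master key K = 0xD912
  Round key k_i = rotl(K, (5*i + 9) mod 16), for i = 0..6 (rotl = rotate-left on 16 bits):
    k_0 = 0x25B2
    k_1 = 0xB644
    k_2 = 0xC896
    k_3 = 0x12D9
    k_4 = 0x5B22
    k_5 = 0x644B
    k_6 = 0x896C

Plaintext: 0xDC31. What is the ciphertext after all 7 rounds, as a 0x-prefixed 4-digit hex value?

0xAF86

s_0 = plaintext = 0xDC31
s_1 = Round(s_0, k_0) = 0x31E7
s_2 = Round(s_1, k_1) = 0xE7BA
s_3 = Round(s_2, k_2) = 0xBA19
s_4 = Round(s_3, k_3) = 0x1956
s_5 = Round(s_4, k_4) = 0x566D
s_6 = Round(s_5, k_5) = 0x6DAF
s_7 = Round(s_6, k_6) = 0xAF86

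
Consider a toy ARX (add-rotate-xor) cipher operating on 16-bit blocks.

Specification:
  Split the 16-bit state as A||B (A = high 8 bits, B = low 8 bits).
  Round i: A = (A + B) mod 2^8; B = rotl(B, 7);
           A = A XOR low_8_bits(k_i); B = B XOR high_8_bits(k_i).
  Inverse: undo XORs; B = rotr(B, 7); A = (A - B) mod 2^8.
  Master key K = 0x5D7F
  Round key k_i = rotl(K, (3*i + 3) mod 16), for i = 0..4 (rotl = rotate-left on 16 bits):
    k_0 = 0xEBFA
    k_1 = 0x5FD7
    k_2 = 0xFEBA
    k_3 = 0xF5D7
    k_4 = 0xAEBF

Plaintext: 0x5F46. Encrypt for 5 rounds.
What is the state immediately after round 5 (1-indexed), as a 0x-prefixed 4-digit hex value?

0xD88C

s_0 = plaintext = 0x5F46
s_1 = Round(s_0, k_0) = 0x5FC8
s_2 = Round(s_1, k_1) = 0xF03B
s_3 = Round(s_2, k_2) = 0x9163
s_4 = Round(s_3, k_3) = 0x2344
s_5 = Round(s_4, k_4) = 0xD88C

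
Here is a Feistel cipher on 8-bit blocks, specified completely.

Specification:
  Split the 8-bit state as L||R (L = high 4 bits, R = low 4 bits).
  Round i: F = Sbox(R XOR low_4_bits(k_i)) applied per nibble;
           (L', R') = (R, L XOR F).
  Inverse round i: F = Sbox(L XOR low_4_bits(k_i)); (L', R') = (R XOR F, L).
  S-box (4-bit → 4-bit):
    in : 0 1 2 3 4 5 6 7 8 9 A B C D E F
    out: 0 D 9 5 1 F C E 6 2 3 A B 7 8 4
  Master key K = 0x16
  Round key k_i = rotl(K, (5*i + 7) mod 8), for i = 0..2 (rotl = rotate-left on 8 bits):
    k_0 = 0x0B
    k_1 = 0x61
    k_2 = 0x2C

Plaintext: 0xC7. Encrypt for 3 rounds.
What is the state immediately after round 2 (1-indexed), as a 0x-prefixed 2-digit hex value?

s_0 = plaintext = 0xC7
s_1 = Round(s_0, k_0) = 0x77
s_2 = Round(s_1, k_1) = 0x7B
s_3 = Round(s_2, k_2) = 0xB9

0x7B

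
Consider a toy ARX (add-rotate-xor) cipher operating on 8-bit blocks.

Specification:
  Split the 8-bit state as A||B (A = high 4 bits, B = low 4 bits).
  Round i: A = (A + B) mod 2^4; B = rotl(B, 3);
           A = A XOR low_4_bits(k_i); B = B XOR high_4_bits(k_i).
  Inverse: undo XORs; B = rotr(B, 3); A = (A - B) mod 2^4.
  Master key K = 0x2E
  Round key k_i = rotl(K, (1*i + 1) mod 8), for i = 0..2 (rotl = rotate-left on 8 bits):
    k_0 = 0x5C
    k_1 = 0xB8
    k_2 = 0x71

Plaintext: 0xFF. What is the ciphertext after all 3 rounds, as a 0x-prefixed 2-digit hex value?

s_0 = plaintext = 0xFF
s_1 = Round(s_0, k_0) = 0x2A
s_2 = Round(s_1, k_1) = 0x4E
s_3 = Round(s_2, k_2) = 0x30

0x30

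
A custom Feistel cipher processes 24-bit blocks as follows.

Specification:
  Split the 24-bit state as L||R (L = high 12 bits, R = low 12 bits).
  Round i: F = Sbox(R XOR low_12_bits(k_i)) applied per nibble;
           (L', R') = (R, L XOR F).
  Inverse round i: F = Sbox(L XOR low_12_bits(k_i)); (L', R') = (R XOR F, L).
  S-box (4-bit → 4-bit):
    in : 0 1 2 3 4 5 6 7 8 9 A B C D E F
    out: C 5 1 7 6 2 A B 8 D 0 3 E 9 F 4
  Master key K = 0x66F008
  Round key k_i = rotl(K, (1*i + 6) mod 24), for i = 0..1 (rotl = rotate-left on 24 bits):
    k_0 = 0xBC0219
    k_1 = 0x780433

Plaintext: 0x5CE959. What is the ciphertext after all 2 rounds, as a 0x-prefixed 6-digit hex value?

s_0 = plaintext = 0x5CE959
s_1 = Round(s_0, k_0) = 0x9596A2
s_2 = Round(s_1, k_1) = 0x6A288C

0x6A288C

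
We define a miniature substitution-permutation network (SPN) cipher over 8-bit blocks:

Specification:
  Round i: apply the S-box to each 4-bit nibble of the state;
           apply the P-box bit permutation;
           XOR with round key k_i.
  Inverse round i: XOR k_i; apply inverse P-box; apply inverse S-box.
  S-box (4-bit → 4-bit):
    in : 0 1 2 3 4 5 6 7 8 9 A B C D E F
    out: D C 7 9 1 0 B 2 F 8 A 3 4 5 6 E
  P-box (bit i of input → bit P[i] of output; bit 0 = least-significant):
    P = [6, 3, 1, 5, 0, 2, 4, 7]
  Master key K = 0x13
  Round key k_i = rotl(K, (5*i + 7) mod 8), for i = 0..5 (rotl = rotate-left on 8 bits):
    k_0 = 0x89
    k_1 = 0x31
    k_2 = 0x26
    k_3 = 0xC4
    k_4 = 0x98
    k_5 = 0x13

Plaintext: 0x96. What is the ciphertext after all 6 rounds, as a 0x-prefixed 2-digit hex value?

0xE6

s_0 = plaintext = 0x96
s_1 = Round(s_0, k_0) = 0x61
s_2 = Round(s_1, k_1) = 0x96
s_3 = Round(s_2, k_2) = 0xCE
s_4 = Round(s_3, k_3) = 0xDE
s_5 = Round(s_4, k_4) = 0x83
s_6 = Round(s_5, k_5) = 0xE6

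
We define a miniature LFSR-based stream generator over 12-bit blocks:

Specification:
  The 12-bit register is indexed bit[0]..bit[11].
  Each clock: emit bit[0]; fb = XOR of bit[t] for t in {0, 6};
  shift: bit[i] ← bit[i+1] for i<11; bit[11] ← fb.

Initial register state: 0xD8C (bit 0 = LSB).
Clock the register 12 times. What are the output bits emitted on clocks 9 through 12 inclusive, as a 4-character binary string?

reg_0 = 0xD8C
clock 1: out=0, reg = 0x6C6
clock 2: out=0, reg = 0xB63
clock 3: out=1, reg = 0x5B1
clock 4: out=1, reg = 0xAD8
clock 5: out=0, reg = 0xD6C
clock 6: out=0, reg = 0xEB6
clock 7: out=0, reg = 0x75B
clock 8: out=1, reg = 0x3AD
clock 9: out=1, reg = 0x9D6
clock 10: out=0, reg = 0xCEB
clock 11: out=1, reg = 0x675
clock 12: out=1, reg = 0x33A

1011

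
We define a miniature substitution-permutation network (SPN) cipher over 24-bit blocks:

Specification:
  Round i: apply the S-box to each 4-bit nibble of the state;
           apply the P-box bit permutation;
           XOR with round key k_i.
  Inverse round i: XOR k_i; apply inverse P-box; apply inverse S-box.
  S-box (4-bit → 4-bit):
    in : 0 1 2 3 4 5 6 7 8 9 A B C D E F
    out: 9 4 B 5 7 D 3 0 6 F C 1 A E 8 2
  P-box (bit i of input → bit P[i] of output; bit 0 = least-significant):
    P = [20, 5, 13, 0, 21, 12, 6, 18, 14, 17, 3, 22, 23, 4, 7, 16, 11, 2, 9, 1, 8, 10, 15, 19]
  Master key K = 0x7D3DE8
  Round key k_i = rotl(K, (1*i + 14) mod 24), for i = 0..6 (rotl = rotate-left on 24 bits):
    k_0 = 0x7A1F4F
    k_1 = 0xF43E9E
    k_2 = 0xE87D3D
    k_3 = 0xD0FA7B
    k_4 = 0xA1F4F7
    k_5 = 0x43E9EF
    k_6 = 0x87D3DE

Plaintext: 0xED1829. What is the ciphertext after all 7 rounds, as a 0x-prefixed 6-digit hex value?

0xFC7B0D

s_0 = plaintext = 0xED1829
s_1 = Round(s_0, k_0) = 0x442DE0
s_2 = Round(s_1, k_1) = 0x23B183
s_3 = Round(s_2, k_2) = 0x704275
s_4 = Round(s_3, k_3) = 0x0292E8
s_5 = Round(s_4, k_4) = 0x6E9D41
s_6 = Round(s_5, k_5) = 0xA0DC35
s_7 = Round(s_6, k_6) = 0xFC7B0D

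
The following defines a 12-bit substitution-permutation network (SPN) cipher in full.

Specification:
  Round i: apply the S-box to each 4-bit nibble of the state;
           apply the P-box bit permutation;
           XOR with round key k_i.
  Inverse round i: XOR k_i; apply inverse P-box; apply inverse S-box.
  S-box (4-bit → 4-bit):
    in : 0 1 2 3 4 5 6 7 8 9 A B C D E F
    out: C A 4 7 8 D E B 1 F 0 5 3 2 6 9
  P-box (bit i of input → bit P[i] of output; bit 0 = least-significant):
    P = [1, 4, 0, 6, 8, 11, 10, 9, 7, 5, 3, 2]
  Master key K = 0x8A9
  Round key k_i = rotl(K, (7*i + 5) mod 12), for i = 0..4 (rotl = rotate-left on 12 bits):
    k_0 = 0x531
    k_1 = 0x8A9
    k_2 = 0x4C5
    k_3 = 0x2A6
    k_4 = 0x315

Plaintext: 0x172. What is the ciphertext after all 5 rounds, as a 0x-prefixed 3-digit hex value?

s_0 = plaintext = 0x172
s_1 = Round(s_0, k_0) = 0xE14
s_2 = Round(s_1, k_1) = 0x2C1
s_3 = Round(s_2, k_2) = 0xD9D
s_4 = Round(s_3, k_3) = 0xD96
s_5 = Round(s_4, k_4) = 0xC64

0xC64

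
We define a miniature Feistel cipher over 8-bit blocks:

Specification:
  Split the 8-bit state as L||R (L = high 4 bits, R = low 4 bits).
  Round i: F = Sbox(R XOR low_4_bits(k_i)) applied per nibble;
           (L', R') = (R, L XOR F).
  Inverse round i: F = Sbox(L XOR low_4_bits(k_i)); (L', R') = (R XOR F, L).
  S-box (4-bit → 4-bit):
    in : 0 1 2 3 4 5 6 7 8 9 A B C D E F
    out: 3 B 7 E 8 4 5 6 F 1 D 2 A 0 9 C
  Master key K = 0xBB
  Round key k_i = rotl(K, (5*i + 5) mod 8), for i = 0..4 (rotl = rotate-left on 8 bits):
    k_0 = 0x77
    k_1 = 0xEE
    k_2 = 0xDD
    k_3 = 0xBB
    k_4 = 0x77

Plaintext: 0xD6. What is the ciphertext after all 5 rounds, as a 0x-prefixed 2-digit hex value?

0xD3

s_0 = plaintext = 0xD6
s_1 = Round(s_0, k_0) = 0x66
s_2 = Round(s_1, k_1) = 0x69
s_3 = Round(s_2, k_2) = 0x9E
s_4 = Round(s_3, k_3) = 0xED
s_5 = Round(s_4, k_4) = 0xD3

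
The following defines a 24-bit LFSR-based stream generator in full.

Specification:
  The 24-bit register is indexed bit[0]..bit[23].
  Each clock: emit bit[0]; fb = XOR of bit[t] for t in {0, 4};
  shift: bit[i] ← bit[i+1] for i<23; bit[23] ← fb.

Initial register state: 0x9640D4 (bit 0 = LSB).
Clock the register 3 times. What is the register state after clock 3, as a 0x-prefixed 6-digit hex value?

0x32C81A

reg_0 = 0x9640D4
clock 1: out=0, reg = 0xCB206A
clock 2: out=0, reg = 0x659035
clock 3: out=1, reg = 0x32C81A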